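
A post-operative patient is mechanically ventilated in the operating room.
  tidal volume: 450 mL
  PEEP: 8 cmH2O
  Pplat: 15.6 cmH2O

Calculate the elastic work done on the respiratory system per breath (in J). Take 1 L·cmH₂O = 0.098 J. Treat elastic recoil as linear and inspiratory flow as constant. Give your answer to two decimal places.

0.17

Elastic work ≈ ½ × (Pplat − PEEP) × Vt = 0.5 × (15.6 − 8) × 0.450 L = 0.5 × 7.6 × 0.450 = 1.71 L·cmH2O.
× 0.098 J/(L·cmH2O) → 0.1676 J.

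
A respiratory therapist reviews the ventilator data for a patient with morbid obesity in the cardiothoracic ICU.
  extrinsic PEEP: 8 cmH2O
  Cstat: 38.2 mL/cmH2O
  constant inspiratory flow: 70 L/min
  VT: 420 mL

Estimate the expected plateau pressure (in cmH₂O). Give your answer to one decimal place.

19.0

Pplat = PEEP + Vt / Cstat = 8 + 420 / 38.2 = 8 + 10.995 = 18.995 cmH2O.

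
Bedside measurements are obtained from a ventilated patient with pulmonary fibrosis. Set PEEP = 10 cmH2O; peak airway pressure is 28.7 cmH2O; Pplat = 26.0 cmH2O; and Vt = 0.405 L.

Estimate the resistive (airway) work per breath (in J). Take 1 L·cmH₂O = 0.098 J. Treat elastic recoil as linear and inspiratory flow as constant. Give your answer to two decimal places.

0.11

With constant inspiratory flow the resistive pressure is constant at PIP − Pplat = 28.7 − 26.0 = 2.7 cmH2O, so resistive work = 2.7 × 0.405 = 1.094 L·cmH2O.
× 0.098 J/(L·cmH2O) → 0.1072 J.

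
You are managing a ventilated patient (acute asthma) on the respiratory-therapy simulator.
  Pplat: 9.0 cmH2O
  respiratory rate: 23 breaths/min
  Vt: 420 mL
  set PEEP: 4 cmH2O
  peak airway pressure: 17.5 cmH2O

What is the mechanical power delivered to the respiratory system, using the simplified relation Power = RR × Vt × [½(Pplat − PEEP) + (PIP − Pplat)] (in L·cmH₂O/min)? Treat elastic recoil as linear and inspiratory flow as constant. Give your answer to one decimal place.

Per-breath work = Vt × [½(Pplat−PEEP) + (PIP−Pplat)] = 0.420 × [0.5×5.0 + 8.5] = 0.420 × 11.0 = 4.62 L·cmH2O.
Power = 23 × 4.62 = 106.26 L·cmH2O/min.

106.3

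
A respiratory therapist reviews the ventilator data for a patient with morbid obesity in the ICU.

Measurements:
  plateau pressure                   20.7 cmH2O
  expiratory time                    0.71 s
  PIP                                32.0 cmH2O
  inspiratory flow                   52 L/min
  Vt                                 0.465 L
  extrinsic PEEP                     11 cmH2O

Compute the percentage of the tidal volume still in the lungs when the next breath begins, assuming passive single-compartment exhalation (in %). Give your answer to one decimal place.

32.1

Flow: 52 L/min ÷ 60 = 0.8667 L/s.
R = (PIP − Pplat)/V̇ = (32.0 − 20.7) / 0.8667 = 11.3/0.8667 = 13.038 cmH2O·s/L.
C = Vt/(Pplat − PEEP) = 465.0 / (20.7 − 11) = 465.0/9.7 = 47.938 mL/cmH2O.
τ = R × C = 13.038 × 0.04794 L/cmH2O = 0.625 s.
Fraction remaining at end-expiration = e^(−Te/τ) = e^(−0.71/0.625) = 0.3211 → 32.11%.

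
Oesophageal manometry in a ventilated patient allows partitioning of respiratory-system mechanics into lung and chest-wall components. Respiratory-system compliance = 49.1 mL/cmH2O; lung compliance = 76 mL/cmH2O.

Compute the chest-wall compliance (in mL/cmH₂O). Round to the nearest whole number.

139

1/Ccw = 1/Crs − 1/CL.
1/Ccw = 1/49.1 − 1/76 = 0.007209.
Ccw = 138.72 mL/cmH2O.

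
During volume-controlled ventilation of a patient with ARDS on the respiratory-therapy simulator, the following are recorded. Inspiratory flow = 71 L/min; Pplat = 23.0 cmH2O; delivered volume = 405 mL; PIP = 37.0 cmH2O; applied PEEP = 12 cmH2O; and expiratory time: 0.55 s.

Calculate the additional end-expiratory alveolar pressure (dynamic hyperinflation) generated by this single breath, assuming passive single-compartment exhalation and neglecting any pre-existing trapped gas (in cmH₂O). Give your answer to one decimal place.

Flow: 71 L/min ÷ 60 = 1.1833 L/s.
R = (PIP − Pplat)/V̇ = (37.0 − 23.0) / 1.1833 = 14.0/1.1833 = 11.831 cmH2O·s/L.
C = Vt/(Pplat − PEEP) = 405.0 / (23.0 − 12) = 405.0/11.0 = 36.818 mL/cmH2O.
τ = R × C = 11.831 × 0.03682 L/cmH2O = 0.4356 s.
Fraction remaining = e^(−Te/τ) = e^(−0.55/0.4356) = 0.2829; trapped volume = 405.0 × 0.2829 = 114.57 mL.
Additional alveolar pressure from trapping ≈ V_trapped / C = 114.57 / 36.818 = 3.112 cmH2O.

3.1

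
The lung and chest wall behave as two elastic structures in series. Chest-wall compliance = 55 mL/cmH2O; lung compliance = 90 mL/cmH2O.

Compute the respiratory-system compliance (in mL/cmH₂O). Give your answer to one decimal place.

Lung and chest wall are elastances in series: 1/Crs = 1/CL + 1/Ccw.
1/Crs = 1/90 + 1/55 = 0.02929.
Crs = 34.141 mL/cmH2O.

34.1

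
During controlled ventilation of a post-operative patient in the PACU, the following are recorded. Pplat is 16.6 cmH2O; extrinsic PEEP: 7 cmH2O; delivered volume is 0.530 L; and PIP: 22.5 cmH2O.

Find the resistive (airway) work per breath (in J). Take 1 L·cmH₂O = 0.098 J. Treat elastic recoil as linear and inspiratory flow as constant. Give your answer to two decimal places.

0.31

With constant inspiratory flow the resistive pressure is constant at PIP − Pplat = 22.5 − 16.6 = 5.9 cmH2O, so resistive work = 5.9 × 0.530 = 3.127 L·cmH2O.
× 0.098 J/(L·cmH2O) → 0.3064 J.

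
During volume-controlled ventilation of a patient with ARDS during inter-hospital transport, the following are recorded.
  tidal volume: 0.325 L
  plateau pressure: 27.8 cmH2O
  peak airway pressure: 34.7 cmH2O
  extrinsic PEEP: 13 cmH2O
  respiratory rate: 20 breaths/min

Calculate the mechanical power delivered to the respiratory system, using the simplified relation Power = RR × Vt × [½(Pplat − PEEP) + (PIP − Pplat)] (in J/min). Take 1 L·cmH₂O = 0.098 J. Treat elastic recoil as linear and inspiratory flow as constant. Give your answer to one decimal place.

Per-breath work = Vt × [½(Pplat−PEEP) + (PIP−Pplat)] = 0.325 × [0.5×14.8 + 6.9] = 0.325 × 14.3 = 4.648 L·cmH2O.
Power = 20 × 4.648 = 92.96 L·cmH2O/min.
× 0.098 J/(L·cmH2O) → 9.11 J/min.

9.1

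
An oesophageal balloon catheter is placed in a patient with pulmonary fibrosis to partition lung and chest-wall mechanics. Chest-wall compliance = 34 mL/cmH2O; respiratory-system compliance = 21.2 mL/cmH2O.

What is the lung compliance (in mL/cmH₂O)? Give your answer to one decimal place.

1/CL = 1/Crs − 1/Ccw.
1/CL = 1/21.2 − 1/34 = 0.01776.
CL = 56.306 mL/cmH2O.

56.3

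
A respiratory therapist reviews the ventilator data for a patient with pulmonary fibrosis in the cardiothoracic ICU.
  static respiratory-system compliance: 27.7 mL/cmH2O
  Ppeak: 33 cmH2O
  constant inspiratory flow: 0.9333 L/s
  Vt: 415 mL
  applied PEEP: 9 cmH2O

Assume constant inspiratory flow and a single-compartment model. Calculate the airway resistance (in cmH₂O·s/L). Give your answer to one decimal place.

Equation of motion (constant flow): PIP = Vt/C + R·V̇ + PEEP.
R·V̇ = PIP − Vt/C − PEEP = 33 − 415/27.7 − 9 = 33 − 14.982 − 9 = 9.018 cmH2O.
R = 9.018 / 0.9333 = 9.662 cmH2O·s/L.

9.7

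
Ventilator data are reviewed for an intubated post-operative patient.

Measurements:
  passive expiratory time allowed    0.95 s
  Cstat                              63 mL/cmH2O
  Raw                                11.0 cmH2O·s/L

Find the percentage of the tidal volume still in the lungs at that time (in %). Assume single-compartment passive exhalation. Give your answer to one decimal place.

25.4

τ = R × C = 11.0 × 63 mL/cmH2O = 11.0 × 0.063 L/cmH2O = 0.693 s.
Passive exhalation: V(t)/V₀ = e^(−t/τ) = e^(−0.95/0.693) = 0.2539.
Fraction remaining = 0.2539 → 25.39%.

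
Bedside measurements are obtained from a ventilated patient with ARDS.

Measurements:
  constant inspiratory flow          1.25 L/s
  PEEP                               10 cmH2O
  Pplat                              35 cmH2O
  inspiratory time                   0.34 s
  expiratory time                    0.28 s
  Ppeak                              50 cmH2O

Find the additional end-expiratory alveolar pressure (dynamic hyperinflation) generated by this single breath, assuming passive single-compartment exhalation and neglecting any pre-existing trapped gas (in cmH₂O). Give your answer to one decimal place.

6.3

Vt = flow × Ti = 1.25 L/s × 0.34 s × 1000 mL/L = 425.0 mL.
R = (PIP − Pplat)/V̇ = (50 − 35) / 1.25 = 15.0/1.25 = 12.0 cmH2O·s/L.
C = Vt/(Pplat − PEEP) = 425.0 / (35 − 10) = 425.0/25.0 = 17.0 mL/cmH2O.
τ = R × C = 12.0 × 0.017 L/cmH2O = 0.204 s.
Fraction remaining = e^(−Te/τ) = e^(−0.28/0.204) = 0.2535; trapped volume = 425.0 × 0.2535 = 107.74 mL.
Additional alveolar pressure from trapping ≈ V_trapped / C = 107.74 / 17.0 = 6.338 cmH2O.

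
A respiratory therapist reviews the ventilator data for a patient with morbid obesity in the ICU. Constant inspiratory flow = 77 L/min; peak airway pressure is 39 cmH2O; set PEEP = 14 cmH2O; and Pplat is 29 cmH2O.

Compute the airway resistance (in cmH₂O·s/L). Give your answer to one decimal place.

7.8

Flow: 77 L/min ÷ 60 = 1.2833 L/s.
Raw = (PIP − Pplat) / flow = (39 − 29) / 1.2833 = 10.0 / 1.2833 = 7.792 cmH2O·s/L.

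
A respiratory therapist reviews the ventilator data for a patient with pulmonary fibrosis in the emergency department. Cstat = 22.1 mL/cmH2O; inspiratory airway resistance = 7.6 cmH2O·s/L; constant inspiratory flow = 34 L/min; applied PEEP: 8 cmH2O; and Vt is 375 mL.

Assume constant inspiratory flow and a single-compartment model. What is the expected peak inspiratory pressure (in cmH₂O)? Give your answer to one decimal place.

29.3

Flow: 34 L/min ÷ 60 = 0.5667 L/s.
Equation of motion (constant flow): PIP = Vt/C + R·V̇ + PEEP.
PIP = 375/22.1 + 7.6×0.5667 + 8 = 16.968 + 4.307 + 8 = 29.275 cmH2O.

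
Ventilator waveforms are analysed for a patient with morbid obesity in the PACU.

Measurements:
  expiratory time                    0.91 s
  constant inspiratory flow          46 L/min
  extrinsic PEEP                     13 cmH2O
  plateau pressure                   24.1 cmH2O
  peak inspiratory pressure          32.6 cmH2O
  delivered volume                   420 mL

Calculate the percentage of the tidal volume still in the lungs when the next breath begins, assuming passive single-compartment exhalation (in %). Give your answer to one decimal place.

Flow: 46 L/min ÷ 60 = 0.7667 L/s.
R = (PIP − Pplat)/V̇ = (32.6 − 24.1) / 0.7667 = 8.5/0.7667 = 11.086 cmH2O·s/L.
C = Vt/(Pplat − PEEP) = 420.0 / (24.1 − 13) = 420.0/11.1 = 37.838 mL/cmH2O.
τ = R × C = 11.086 × 0.03784 L/cmH2O = 0.4195 s.
Fraction remaining at end-expiration = e^(−Te/τ) = e^(−0.91/0.4195) = 0.1143 → 11.43%.

11.4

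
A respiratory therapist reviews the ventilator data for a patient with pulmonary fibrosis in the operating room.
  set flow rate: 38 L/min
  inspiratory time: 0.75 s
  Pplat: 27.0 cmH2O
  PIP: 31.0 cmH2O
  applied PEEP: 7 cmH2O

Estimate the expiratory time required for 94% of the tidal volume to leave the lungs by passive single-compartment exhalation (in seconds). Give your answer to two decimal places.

0.42

Flow: 38 L/min ÷ 60 = 0.6333 L/s.
Vt = flow × Ti = 0.6333 L/s × 0.75 s × 1000 mL/L = 474.98 mL.
R = (PIP − Pplat)/V̇ = (31.0 − 27.0) / 0.6333 = 4.0/0.6333 = 6.316 cmH2O·s/L.
C = Vt/(Pplat − PEEP) = 474.98 / (27.0 − 7) = 474.98/20.0 = 23.749 mL/cmH2O.
τ = R × C = 6.316 × 0.02375 L/cmH2O = 0.15 s.
t = −τ·ln(1 − 0.94) = −0.15·ln(0.06) = 0.422 s.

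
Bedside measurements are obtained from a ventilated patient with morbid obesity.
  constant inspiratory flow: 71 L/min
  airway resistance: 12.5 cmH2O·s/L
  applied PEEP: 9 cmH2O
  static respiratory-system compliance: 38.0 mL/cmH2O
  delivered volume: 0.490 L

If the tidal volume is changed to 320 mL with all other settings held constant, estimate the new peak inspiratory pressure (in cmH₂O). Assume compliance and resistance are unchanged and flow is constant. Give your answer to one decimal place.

Flow: 71 L/min ÷ 60 = 1.1833 L/s.
PIP = Vt/C + R·V̇ + PEEP (constant-flow equation of motion).
Only the elastic term changes: ΔPIP = ΔVt / C = (320 − 490) / 38.0 = -4.474 cmH2O.
Original PIP = 490/38.0 + 12.5×1.1833 + 9 = 36.686 cmH2O; new PIP = 36.686 + (-4.474) = 32.212 cmH2O.

32.2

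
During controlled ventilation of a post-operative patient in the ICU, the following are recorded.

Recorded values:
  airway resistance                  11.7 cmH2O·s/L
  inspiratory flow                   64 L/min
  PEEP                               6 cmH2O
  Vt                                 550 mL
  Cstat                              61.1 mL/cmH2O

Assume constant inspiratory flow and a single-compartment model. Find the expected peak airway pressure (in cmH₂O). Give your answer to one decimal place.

Flow: 64 L/min ÷ 60 = 1.0667 L/s.
Equation of motion (constant flow): PIP = Vt/C + R·V̇ + PEEP.
PIP = 550/61.1 + 11.7×1.0667 + 6 = 9.002 + 12.48 + 6 = 27.482 cmH2O.

27.5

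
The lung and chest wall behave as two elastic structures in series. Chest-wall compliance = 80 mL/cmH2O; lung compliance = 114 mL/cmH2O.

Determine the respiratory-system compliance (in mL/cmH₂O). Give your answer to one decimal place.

47.0

Lung and chest wall are elastances in series: 1/Crs = 1/CL + 1/Ccw.
1/Crs = 1/114 + 1/80 = 0.02127.
Crs = 47.015 mL/cmH2O.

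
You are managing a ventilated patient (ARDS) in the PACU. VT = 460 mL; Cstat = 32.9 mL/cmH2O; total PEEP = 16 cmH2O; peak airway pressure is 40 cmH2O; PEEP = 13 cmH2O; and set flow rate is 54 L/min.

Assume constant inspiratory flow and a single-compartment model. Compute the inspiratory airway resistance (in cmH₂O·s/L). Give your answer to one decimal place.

11.1

Flow: 54 L/min ÷ 60 = 0.9 L/s.
Total PEEP = 16 cmH2O (set 13 + intrinsic 3); this is the baseline alveolar pressure.
Equation of motion (constant flow): PIP = Vt/C + R·V̇ + PEEP.
R·V̇ = PIP − Vt/C − PEEP = 40 − 460/32.9 − 16 = 40 − 13.982 − 16 = 10.018 cmH2O.
R = 10.018 / 0.9 = 11.131 cmH2O·s/L.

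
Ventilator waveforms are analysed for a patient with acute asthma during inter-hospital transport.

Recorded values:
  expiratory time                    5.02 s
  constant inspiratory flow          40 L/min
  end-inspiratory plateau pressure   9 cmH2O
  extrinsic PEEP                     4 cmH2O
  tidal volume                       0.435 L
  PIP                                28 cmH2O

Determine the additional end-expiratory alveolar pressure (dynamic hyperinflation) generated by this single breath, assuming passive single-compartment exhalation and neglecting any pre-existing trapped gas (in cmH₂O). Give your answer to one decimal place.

0.7

Flow: 40 L/min ÷ 60 = 0.6667 L/s.
R = (PIP − Pplat)/V̇ = (28 − 9) / 0.6667 = 19.0/0.6667 = 28.499 cmH2O·s/L.
C = Vt/(Pplat − PEEP) = 435.0 / (9 − 4) = 435.0/5.0 = 87.0 mL/cmH2O.
τ = R × C = 28.499 × 0.087 L/cmH2O = 2.479 s.
Fraction remaining = e^(−Te/τ) = e^(−5.02/2.479) = 0.132; trapped volume = 435.0 × 0.132 = 57.42 mL.
Additional alveolar pressure from trapping ≈ V_trapped / C = 57.42 / 87.0 = 0.66 cmH2O.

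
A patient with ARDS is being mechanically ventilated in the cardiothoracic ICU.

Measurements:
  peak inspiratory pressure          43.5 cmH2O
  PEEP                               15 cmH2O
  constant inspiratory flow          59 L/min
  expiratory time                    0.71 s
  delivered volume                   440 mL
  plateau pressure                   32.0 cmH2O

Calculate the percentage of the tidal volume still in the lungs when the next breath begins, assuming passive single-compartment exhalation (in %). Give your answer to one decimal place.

9.6

Flow: 59 L/min ÷ 60 = 0.9833 L/s.
R = (PIP − Pplat)/V̇ = (43.5 − 32.0) / 0.9833 = 11.5/0.9833 = 11.695 cmH2O·s/L.
C = Vt/(Pplat − PEEP) = 440.0 / (32.0 − 15) = 440.0/17.0 = 25.882 mL/cmH2O.
τ = R × C = 11.695 × 0.02588 L/cmH2O = 0.3027 s.
Fraction remaining at end-expiration = e^(−Te/τ) = e^(−0.71/0.3027) = 0.09579 → 9.579%.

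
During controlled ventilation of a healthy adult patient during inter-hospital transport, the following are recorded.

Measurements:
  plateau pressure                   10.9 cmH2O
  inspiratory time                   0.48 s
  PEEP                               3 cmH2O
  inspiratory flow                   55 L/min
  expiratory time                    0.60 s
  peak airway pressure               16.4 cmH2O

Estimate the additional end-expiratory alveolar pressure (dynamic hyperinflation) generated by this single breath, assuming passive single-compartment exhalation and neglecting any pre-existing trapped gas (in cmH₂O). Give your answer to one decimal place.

Flow: 55 L/min ÷ 60 = 0.9167 L/s.
Vt = flow × Ti = 0.9167 L/s × 0.48 s × 1000 mL/L = 440.02 mL.
R = (PIP − Pplat)/V̇ = (16.4 − 10.9) / 0.9167 = 5.5/0.9167 = 6.0 cmH2O·s/L.
C = Vt/(Pplat − PEEP) = 440.02 / (10.9 − 3) = 440.02/7.9 = 55.699 mL/cmH2O.
τ = R × C = 6.0 × 0.0557 L/cmH2O = 0.3342 s.
Fraction remaining = e^(−Te/τ) = e^(−0.60/0.3342) = 0.1661; trapped volume = 440.02 × 0.1661 = 73.087 mL.
Additional alveolar pressure from trapping ≈ V_trapped / C = 73.087 / 55.699 = 1.312 cmH2O.

1.3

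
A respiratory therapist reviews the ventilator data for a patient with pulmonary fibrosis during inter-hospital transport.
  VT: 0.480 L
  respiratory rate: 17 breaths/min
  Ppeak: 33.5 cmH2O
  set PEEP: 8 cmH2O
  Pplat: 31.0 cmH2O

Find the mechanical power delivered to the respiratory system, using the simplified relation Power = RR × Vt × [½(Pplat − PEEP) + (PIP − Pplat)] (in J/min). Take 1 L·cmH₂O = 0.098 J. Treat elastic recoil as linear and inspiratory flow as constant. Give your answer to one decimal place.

11.2

Per-breath work = Vt × [½(Pplat−PEEP) + (PIP−Pplat)] = 0.480 × [0.5×23.0 + 2.5] = 0.480 × 14.0 = 6.72 L·cmH2O.
Power = 17 × 6.72 = 114.24 L·cmH2O/min.
× 0.098 J/(L·cmH2O) → 11.196 J/min.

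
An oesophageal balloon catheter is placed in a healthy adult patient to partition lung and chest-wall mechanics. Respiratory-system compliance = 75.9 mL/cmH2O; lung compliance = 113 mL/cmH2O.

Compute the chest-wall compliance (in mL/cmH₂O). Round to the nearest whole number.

1/Ccw = 1/Crs − 1/CL.
1/Ccw = 1/75.9 − 1/113 = 0.004326.
Ccw = 231.16 mL/cmH2O.

231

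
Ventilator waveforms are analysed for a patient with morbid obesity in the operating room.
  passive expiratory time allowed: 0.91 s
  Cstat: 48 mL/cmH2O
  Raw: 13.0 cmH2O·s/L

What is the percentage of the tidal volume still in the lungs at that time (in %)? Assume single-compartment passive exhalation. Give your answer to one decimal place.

τ = R × C = 13.0 × 48 mL/cmH2O = 13.0 × 0.048 L/cmH2O = 0.624 s.
Passive exhalation: V(t)/V₀ = e^(−t/τ) = e^(−0.91/0.624) = 0.2326.
Fraction remaining = 0.2326 → 23.26%.

23.3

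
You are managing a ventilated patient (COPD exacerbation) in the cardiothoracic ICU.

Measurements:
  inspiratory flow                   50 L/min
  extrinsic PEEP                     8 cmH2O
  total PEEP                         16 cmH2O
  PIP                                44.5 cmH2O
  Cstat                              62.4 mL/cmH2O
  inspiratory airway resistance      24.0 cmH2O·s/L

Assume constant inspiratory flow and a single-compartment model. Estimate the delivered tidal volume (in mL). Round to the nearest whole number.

Flow: 50 L/min ÷ 60 = 0.8333 L/s.
Total PEEP = 16 cmH2O (set 8 + intrinsic 8); this is the baseline alveolar pressure.
Equation of motion (constant flow): PIP = Vt/C + R·V̇ + PEEP.
Vt/C = PIP − R·V̇ − PEEP = 44.5 − 19.999 − 16 = 8.501 cmH2O.
Vt = C × 8.501 = 62.4 × 8.501 = 530.46 mL.

530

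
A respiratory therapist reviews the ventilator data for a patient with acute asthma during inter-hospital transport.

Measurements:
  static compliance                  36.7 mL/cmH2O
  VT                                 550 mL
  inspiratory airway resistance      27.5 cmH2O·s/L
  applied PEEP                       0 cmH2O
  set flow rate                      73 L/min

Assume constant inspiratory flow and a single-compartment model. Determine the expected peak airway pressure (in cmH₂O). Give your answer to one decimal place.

48.4

Flow: 73 L/min ÷ 60 = 1.2167 L/s.
Equation of motion (constant flow): PIP = Vt/C + R·V̇ + PEEP.
PIP = 550/36.7 + 27.5×1.2167 + 0 = 14.986 + 33.459 + 0 = 48.445 cmH2O.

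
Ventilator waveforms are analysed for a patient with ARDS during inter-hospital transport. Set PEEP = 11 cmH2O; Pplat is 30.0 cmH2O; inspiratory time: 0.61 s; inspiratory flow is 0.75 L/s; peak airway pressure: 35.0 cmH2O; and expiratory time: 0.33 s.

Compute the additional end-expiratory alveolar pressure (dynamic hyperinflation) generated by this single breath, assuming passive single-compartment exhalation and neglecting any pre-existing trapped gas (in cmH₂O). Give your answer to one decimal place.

2.4

Vt = flow × Ti = 0.75 L/s × 0.61 s × 1000 mL/L = 457.5 mL.
R = (PIP − Pplat)/V̇ = (35.0 − 30.0) / 0.75 = 5.0/0.75 = 6.667 cmH2O·s/L.
C = Vt/(Pplat − PEEP) = 457.5 / (30.0 − 11) = 457.5/19.0 = 24.079 mL/cmH2O.
τ = R × C = 6.667 × 0.02408 L/cmH2O = 0.1605 s.
Fraction remaining = e^(−Te/τ) = e^(−0.33/0.1605) = 0.128; trapped volume = 457.5 × 0.128 = 58.56 mL.
Additional alveolar pressure from trapping ≈ V_trapped / C = 58.56 / 24.079 = 2.432 cmH2O.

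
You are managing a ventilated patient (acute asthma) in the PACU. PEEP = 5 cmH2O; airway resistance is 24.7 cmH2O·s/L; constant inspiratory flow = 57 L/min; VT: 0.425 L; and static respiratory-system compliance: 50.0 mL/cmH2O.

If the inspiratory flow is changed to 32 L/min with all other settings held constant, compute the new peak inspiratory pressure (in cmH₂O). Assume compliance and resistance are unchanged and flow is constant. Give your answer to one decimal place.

Flow: 57 L/min ÷ 60 = 0.95 L/s.
New flow: 32 L/min ÷ 60 = 0.5333 L/s.
PIP = Vt/C + R·V̇ + PEEP (constant-flow equation of motion).
Only the resistive term changes: ΔPIP = R × ΔV̇ = 24.7 × (0.5333 − 0.95) = 24.7 × -0.4167 = -10.292 cmH2O.
Original PIP = 425/50.0 + 24.7×0.95 + 5 = 36.965 cmH2O; new PIP = 36.965 + (-10.292) = 26.673 cmH2O.

26.7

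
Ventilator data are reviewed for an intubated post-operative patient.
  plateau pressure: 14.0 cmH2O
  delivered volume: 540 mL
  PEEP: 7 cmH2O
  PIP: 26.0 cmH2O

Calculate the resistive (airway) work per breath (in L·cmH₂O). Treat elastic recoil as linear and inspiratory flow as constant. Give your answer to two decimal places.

6.48

With constant inspiratory flow the resistive pressure is constant at PIP − Pplat = 26.0 − 14.0 = 12.0 cmH2O, so resistive work = 12.0 × 0.540 = 6.48 L·cmH2O.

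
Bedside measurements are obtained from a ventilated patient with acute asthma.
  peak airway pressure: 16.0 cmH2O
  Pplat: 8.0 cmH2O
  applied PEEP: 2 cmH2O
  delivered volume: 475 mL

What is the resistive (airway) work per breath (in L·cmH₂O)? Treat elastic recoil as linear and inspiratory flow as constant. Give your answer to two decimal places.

With constant inspiratory flow the resistive pressure is constant at PIP − Pplat = 16.0 − 8.0 = 8.0 cmH2O, so resistive work = 8.0 × 0.475 = 3.8 L·cmH2O.

3.80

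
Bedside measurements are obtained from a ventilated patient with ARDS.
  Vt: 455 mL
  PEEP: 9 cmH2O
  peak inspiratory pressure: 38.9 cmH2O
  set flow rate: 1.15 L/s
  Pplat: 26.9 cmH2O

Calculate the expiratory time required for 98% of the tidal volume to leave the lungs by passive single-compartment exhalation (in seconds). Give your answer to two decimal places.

R = (PIP − Pplat)/V̇ = (38.9 − 26.9) / 1.15 = 12.0/1.15 = 10.435 cmH2O·s/L.
C = Vt/(Pplat − PEEP) = 455.0 / (26.9 − 9) = 455.0/17.9 = 25.419 mL/cmH2O.
τ = R × C = 10.435 × 0.02542 L/cmH2O = 0.2653 s.
t = −τ·ln(1 − 0.98) = −0.2653·ln(0.02) = 1.038 s.

1.04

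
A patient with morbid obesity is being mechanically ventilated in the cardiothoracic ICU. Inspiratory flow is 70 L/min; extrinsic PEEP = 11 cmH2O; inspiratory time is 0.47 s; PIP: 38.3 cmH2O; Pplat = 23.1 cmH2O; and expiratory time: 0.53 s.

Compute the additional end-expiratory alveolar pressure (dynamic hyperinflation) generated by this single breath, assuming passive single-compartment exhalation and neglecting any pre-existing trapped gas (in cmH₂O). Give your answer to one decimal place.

Flow: 70 L/min ÷ 60 = 1.1667 L/s.
Vt = flow × Ti = 1.1667 L/s × 0.47 s × 1000 mL/L = 548.35 mL.
R = (PIP − Pplat)/V̇ = (38.3 − 23.1) / 1.1667 = 15.2/1.1667 = 13.028 cmH2O·s/L.
C = Vt/(Pplat − PEEP) = 548.35 / (23.1 − 11) = 548.35/12.1 = 45.318 mL/cmH2O.
τ = R × C = 13.028 × 0.04532 L/cmH2O = 0.5904 s.
Fraction remaining = e^(−Te/τ) = e^(−0.53/0.5904) = 0.4075; trapped volume = 548.35 × 0.4075 = 223.45 mL.
Additional alveolar pressure from trapping ≈ V_trapped / C = 223.45 / 45.318 = 4.931 cmH2O.

4.9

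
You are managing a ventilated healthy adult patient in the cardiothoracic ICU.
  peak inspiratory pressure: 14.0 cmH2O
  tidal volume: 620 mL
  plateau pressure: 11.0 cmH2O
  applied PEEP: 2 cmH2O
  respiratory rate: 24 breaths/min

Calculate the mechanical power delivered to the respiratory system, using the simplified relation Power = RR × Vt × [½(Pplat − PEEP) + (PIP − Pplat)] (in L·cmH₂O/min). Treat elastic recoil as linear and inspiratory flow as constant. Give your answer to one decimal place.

Per-breath work = Vt × [½(Pplat−PEEP) + (PIP−Pplat)] = 0.620 × [0.5×9.0 + 3.0] = 0.620 × 7.5 = 4.65 L·cmH2O.
Power = 24 × 4.65 = 111.6 L·cmH2O/min.

111.6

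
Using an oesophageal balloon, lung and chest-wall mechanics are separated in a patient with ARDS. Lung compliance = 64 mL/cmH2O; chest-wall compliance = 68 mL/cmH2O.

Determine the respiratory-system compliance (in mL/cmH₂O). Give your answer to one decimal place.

Lung and chest wall are elastances in series: 1/Crs = 1/CL + 1/Ccw.
1/Crs = 1/64 + 1/68 = 0.03033.
Crs = 32.971 mL/cmH2O.

33.0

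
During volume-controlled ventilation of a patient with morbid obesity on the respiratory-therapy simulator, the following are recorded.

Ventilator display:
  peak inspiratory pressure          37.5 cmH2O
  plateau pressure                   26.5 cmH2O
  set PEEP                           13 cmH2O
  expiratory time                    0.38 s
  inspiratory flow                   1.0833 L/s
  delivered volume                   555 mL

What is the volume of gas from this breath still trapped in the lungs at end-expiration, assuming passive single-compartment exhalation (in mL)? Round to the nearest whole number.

223

R = (PIP − Pplat)/V̇ = (37.5 − 26.5) / 1.0833 = 11.0/1.0833 = 10.154 cmH2O·s/L.
C = Vt/(Pplat − PEEP) = 555.0 / (26.5 − 13) = 555.0/13.5 = 41.111 mL/cmH2O.
τ = R × C = 10.154 × 0.04111 L/cmH2O = 0.4174 s.
Fraction remaining = e^(−Te/τ) = e^(−0.38/0.4174) = 0.4024.
Trapped volume = 555.0 × 0.4024 = 223.33 mL.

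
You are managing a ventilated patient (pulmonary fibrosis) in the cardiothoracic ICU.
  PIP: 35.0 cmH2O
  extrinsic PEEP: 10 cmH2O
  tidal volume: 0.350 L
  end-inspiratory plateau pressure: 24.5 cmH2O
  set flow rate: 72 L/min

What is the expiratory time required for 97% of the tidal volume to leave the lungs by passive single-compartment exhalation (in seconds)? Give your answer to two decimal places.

Flow: 72 L/min ÷ 60 = 1.2 L/s.
R = (PIP − Pplat)/V̇ = (35.0 − 24.5) / 1.2 = 10.5/1.2 = 8.75 cmH2O·s/L.
C = Vt/(Pplat − PEEP) = 350.0 / (24.5 − 10) = 350.0/14.5 = 24.138 mL/cmH2O.
τ = R × C = 8.75 × 0.02414 L/cmH2O = 0.2112 s.
t = −τ·ln(1 − 0.97) = −0.2112·ln(0.03) = 0.7406 s.

0.74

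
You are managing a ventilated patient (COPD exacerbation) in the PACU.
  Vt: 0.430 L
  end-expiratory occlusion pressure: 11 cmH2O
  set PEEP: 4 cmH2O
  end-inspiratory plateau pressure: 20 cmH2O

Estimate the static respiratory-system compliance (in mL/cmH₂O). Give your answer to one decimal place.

47.8

End-expiratory occlusion gives total PEEP = 11 cmH2O (intrinsic PEEP = 11 − 4 = 7). Use total PEEP for the elastic gradient.
Cstat = Vt / (Pplat − PEEPtotal) = 430 / (20 − 11) = 430 / 9.0 = 47.778 mL/cmH2O.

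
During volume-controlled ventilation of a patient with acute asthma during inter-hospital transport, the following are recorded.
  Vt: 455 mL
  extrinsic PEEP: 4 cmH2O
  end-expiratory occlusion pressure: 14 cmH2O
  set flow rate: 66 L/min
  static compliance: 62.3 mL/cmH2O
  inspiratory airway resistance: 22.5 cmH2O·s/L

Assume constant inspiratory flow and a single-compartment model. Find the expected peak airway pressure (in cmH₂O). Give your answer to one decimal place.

46.1

Flow: 66 L/min ÷ 60 = 1.1 L/s.
Total PEEP = 14 cmH2O (set 4 + intrinsic 10); this is the baseline alveolar pressure.
Equation of motion (constant flow): PIP = Vt/C + R·V̇ + PEEP.
PIP = 455/62.3 + 22.5×1.1 + 14 = 7.303 + 24.75 + 14 = 46.053 cmH2O.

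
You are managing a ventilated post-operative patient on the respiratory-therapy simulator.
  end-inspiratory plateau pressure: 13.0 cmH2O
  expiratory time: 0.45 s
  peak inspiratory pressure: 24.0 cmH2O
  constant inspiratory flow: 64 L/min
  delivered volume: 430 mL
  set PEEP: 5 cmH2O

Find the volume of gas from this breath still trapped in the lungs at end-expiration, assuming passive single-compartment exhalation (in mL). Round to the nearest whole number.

191

Flow: 64 L/min ÷ 60 = 1.0667 L/s.
R = (PIP − Pplat)/V̇ = (24.0 − 13.0) / 1.0667 = 11.0/1.0667 = 10.312 cmH2O·s/L.
C = Vt/(Pplat − PEEP) = 430.0 / (13.0 − 5) = 430.0/8.0 = 53.75 mL/cmH2O.
τ = R × C = 10.312 × 0.05375 L/cmH2O = 0.5543 s.
Fraction remaining = e^(−Te/τ) = e^(−0.45/0.5543) = 0.444.
Trapped volume = 430.0 × 0.444 = 190.92 mL.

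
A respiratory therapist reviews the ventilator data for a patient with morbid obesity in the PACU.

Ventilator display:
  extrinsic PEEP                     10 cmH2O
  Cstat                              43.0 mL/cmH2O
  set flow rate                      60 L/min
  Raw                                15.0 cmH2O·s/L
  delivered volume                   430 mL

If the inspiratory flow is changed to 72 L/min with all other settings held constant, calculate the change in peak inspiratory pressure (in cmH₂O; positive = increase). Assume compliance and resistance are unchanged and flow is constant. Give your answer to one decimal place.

3.0

Flow: 60 L/min ÷ 60 = 1 L/s.
New flow: 72 L/min ÷ 60 = 1.2 L/s.
PIP = Vt/C + R·V̇ + PEEP (constant-flow equation of motion).
Only the resistive term changes: ΔPIP = R × ΔV̇ = 15.0 × (1.2 − 1) = 15.0 × 0.2 = 3.0 cmH2O.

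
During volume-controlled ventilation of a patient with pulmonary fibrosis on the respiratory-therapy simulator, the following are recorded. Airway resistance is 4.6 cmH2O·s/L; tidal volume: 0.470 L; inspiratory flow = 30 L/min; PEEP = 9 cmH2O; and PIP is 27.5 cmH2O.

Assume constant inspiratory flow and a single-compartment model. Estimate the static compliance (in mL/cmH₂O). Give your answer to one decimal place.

29.0

Flow: 30 L/min ÷ 60 = 0.5 L/s.
Equation of motion (constant flow): PIP = Vt/C + R·V̇ + PEEP.
Vt/C = PIP − R·V̇ − PEEP = 27.5 − 4.6×0.5 − 9 = 27.5 − 2.3 − 9 = 16.2 cmH2O.
C = Vt / 16.2 = 470 / 16.2 = 29.012 mL/cmH2O.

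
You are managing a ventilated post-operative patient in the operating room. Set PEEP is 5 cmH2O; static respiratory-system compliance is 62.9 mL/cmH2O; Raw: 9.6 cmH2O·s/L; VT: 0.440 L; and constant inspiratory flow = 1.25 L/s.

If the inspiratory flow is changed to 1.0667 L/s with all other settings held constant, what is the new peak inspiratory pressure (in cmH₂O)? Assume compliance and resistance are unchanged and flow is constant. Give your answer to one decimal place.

22.2

PIP = Vt/C + R·V̇ + PEEP (constant-flow equation of motion).
Only the resistive term changes: ΔPIP = R × ΔV̇ = 9.6 × (1.0667 − 1.25) = 9.6 × -0.1833 = -1.76 cmH2O.
Original PIP = 440/62.9 + 9.6×1.25 + 5 = 23.995 cmH2O; new PIP = 23.995 + (-1.76) = 22.235 cmH2O.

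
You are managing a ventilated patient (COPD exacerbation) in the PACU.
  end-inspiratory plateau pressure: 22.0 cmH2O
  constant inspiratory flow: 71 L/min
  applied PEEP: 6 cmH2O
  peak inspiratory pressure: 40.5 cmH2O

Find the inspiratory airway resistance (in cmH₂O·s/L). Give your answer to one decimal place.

15.6

Flow: 71 L/min ÷ 60 = 1.1833 L/s.
Raw = (PIP − Pplat) / flow = (40.5 − 22.0) / 1.1833 = 18.5 / 1.1833 = 15.634 cmH2O·s/L.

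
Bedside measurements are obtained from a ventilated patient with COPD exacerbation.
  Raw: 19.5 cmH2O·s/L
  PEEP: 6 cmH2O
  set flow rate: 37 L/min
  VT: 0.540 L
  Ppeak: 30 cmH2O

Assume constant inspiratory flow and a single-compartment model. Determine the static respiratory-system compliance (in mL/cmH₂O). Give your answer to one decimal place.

Flow: 37 L/min ÷ 60 = 0.6167 L/s.
Equation of motion (constant flow): PIP = Vt/C + R·V̇ + PEEP.
Vt/C = PIP − R·V̇ − PEEP = 30 − 19.5×0.6167 − 6 = 30 − 12.026 − 6 = 11.974 cmH2O.
C = Vt / 11.974 = 540 / 11.974 = 45.098 mL/cmH2O.

45.1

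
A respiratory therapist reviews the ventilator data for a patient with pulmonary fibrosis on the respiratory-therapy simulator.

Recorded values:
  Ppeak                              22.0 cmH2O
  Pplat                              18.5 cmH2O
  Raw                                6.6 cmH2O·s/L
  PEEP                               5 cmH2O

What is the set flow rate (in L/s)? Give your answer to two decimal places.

flow = (PIP − Pplat) / Raw = 3.5 / 6.6 = 0.5303 L/s.

0.53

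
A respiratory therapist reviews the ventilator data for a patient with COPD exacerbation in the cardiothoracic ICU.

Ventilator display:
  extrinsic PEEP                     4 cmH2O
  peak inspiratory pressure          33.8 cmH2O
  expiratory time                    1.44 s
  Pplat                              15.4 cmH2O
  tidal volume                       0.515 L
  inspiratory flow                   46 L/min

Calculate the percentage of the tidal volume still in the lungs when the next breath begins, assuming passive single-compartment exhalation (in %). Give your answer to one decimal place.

Flow: 46 L/min ÷ 60 = 0.7667 L/s.
R = (PIP − Pplat)/V̇ = (33.8 − 15.4) / 0.7667 = 18.4/0.7667 = 23.999 cmH2O·s/L.
C = Vt/(Pplat − PEEP) = 515.0 / (15.4 − 4) = 515.0/11.4 = 45.175 mL/cmH2O.
τ = R × C = 23.999 × 0.04518 L/cmH2O = 1.084 s.
Fraction remaining at end-expiration = e^(−Te/τ) = e^(−1.44/1.084) = 0.2649 → 26.49%.

26.5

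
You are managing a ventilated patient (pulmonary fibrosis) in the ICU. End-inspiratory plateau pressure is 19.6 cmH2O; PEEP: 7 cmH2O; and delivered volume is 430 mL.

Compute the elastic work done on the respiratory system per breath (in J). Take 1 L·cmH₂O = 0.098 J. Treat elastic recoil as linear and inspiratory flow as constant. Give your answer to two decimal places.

Elastic work ≈ ½ × (Pplat − PEEP) × Vt = 0.5 × (19.6 − 7) × 0.430 L = 0.5 × 12.6 × 0.430 = 2.709 L·cmH2O.
× 0.098 J/(L·cmH2O) → 0.2655 J.

0.27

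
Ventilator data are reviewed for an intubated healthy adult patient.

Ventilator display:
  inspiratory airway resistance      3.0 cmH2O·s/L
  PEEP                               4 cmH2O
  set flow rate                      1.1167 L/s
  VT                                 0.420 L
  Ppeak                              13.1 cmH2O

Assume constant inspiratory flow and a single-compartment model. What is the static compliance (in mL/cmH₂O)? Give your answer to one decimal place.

Equation of motion (constant flow): PIP = Vt/C + R·V̇ + PEEP.
Vt/C = PIP − R·V̇ − PEEP = 13.1 − 3.0×1.1167 − 4 = 13.1 − 3.35 − 4 = 5.75 cmH2O.
C = Vt / 5.75 = 420 / 5.75 = 73.043 mL/cmH2O.

73.0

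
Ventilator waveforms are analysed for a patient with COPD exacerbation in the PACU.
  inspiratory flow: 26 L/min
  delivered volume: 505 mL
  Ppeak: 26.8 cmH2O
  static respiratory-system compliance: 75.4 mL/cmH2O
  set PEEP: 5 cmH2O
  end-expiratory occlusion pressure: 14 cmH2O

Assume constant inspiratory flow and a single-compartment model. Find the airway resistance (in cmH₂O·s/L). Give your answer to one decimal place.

Flow: 26 L/min ÷ 60 = 0.4333 L/s.
Total PEEP = 14 cmH2O (set 5 + intrinsic 9); this is the baseline alveolar pressure.
Equation of motion (constant flow): PIP = Vt/C + R·V̇ + PEEP.
R·V̇ = PIP − Vt/C − PEEP = 26.8 − 505/75.4 − 14 = 26.8 − 6.698 − 14 = 6.102 cmH2O.
R = 6.102 / 0.4333 = 14.083 cmH2O·s/L.

14.1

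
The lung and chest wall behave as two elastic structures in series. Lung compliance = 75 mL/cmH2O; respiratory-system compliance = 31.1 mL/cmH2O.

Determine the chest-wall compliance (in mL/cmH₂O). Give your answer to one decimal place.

1/Ccw = 1/Crs − 1/CL.
1/Ccw = 1/31.1 − 1/75 = 0.01882.
Ccw = 53.135 mL/cmH2O.

53.1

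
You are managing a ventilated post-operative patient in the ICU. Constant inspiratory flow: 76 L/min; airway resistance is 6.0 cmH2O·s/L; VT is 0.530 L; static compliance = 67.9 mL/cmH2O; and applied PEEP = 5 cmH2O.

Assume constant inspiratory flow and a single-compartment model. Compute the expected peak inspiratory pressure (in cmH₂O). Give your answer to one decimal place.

20.4

Flow: 76 L/min ÷ 60 = 1.2667 L/s.
Equation of motion (constant flow): PIP = Vt/C + R·V̇ + PEEP.
PIP = 530/67.9 + 6.0×1.2667 + 5 = 7.806 + 7.6 + 5 = 20.406 cmH2O.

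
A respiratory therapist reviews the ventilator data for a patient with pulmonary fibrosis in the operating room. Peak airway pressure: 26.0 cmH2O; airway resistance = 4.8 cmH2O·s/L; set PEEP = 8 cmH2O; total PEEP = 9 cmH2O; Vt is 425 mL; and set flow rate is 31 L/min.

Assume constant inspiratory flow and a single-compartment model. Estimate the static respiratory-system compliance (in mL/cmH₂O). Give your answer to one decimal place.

Flow: 31 L/min ÷ 60 = 0.5167 L/s.
Total PEEP = 9 cmH2O (set 8 + intrinsic 1); this is the baseline alveolar pressure.
Equation of motion (constant flow): PIP = Vt/C + R·V̇ + PEEP.
Vt/C = PIP − R·V̇ − PEEP = 26.0 − 4.8×0.5167 − 9 = 26.0 − 2.48 − 9 = 14.52 cmH2O.
C = Vt / 14.52 = 425 / 14.52 = 29.27 mL/cmH2O.

29.3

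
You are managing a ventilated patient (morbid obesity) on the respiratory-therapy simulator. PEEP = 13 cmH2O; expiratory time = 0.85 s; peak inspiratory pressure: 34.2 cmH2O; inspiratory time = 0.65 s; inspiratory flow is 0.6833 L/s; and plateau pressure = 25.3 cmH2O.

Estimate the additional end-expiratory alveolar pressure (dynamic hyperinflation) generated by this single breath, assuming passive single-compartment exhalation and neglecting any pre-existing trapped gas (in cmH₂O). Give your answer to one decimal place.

2.0

Vt = flow × Ti = 0.6833 L/s × 0.65 s × 1000 mL/L = 444.15 mL.
R = (PIP − Pplat)/V̇ = (34.2 − 25.3) / 0.6833 = 8.9/0.6833 = 13.025 cmH2O·s/L.
C = Vt/(Pplat − PEEP) = 444.15 / (25.3 − 13) = 444.15/12.3 = 36.11 mL/cmH2O.
τ = R × C = 13.025 × 0.03611 L/cmH2O = 0.4703 s.
Fraction remaining = e^(−Te/τ) = e^(−0.85/0.4703) = 0.1641; trapped volume = 444.15 × 0.1641 = 72.885 mL.
Additional alveolar pressure from trapping ≈ V_trapped / C = 72.885 / 36.11 = 2.018 cmH2O.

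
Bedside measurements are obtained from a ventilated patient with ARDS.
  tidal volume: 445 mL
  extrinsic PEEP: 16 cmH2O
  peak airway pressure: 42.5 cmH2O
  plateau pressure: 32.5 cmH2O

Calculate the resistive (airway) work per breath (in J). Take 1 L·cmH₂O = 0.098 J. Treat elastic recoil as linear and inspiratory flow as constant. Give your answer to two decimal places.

With constant inspiratory flow the resistive pressure is constant at PIP − Pplat = 42.5 − 32.5 = 10.0 cmH2O, so resistive work = 10.0 × 0.445 = 4.45 L·cmH2O.
× 0.098 J/(L·cmH2O) → 0.4361 J.

0.44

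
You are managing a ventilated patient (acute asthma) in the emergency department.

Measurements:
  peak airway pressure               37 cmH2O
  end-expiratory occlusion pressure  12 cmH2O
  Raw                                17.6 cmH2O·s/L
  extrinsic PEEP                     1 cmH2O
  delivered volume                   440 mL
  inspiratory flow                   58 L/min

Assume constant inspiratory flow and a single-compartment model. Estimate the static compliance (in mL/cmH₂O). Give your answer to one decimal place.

Flow: 58 L/min ÷ 60 = 0.9667 L/s.
Total PEEP = 12 cmH2O (set 1 + intrinsic 11); this is the baseline alveolar pressure.
Equation of motion (constant flow): PIP = Vt/C + R·V̇ + PEEP.
Vt/C = PIP − R·V̇ − PEEP = 37 − 17.6×0.9667 − 12 = 37 − 17.014 − 12 = 7.986 cmH2O.
C = Vt / 7.986 = 440 / 7.986 = 55.096 mL/cmH2O.

55.1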